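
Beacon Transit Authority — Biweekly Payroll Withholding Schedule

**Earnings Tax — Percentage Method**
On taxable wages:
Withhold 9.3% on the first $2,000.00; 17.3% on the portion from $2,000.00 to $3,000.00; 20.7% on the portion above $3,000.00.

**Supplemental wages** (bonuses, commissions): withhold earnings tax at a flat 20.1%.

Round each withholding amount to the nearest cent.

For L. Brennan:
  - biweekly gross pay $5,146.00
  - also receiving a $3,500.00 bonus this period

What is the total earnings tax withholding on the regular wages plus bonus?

Earnings Tax: taxable = $5,146.00
  $359.00 + 20.7% × ($5,146.00 − $3,000.00) = $359.00 + 20.7% × $2,146.00 = $803.22
Supplemental (20.1% flat on bonus): 20.1% × $3,500.00 = $703.50
Total earnings tax: $803.22 + $703.50 = $1,506.72

$1,506.72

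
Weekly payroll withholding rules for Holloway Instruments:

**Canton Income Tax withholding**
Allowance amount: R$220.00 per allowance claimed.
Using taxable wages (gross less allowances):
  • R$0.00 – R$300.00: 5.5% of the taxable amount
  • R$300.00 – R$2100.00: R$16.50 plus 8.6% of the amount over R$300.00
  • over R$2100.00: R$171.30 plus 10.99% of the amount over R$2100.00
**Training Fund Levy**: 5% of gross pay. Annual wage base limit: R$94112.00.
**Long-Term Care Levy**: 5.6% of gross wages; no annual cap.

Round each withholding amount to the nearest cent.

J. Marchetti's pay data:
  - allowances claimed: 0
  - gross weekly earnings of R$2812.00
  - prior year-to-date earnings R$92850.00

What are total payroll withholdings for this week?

Canton Income Tax: taxable = R$2812.00
  R$171.30 + 10.99% × (R$2812.00 − R$2100.00) = R$171.30 + 10.99% × R$712.00 = R$249.55
Training Fund Levy: cap R$94112.00 − YTD R$92850.00 = R$1262.00 subject; 5% × R$1262.00 = R$63.10
Long-Term Care Levy: 5.6% × R$2812.00 = R$157.47
Total: R$249.55 + R$63.10 + R$157.47 = R$470.12

R$470.12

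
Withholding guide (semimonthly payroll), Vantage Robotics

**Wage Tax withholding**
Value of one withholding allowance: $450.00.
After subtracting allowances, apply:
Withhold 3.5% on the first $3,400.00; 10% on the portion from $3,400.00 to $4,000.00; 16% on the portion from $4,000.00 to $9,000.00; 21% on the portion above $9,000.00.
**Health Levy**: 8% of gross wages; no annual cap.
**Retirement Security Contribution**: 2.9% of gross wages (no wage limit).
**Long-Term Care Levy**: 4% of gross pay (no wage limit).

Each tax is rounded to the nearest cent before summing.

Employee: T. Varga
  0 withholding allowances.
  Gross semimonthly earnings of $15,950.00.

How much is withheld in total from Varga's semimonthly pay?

$4,815.05

Wage Tax: taxable = $15,950.00
  $979.00 + 21% × ($15,950.00 − $9,000.00) = $979.00 + 21% × $6,950.00 = $2,438.50
Health Levy: 8% × $15,950.00 = $1,276.00
Retirement Security Contribution: 2.9% × $15,950.00 = $462.55
Long-Term Care Levy: 4% × $15,950.00 = $638.00
Total: $2,438.50 + $1,276.00 + $462.55 + $638.00 = $4,815.05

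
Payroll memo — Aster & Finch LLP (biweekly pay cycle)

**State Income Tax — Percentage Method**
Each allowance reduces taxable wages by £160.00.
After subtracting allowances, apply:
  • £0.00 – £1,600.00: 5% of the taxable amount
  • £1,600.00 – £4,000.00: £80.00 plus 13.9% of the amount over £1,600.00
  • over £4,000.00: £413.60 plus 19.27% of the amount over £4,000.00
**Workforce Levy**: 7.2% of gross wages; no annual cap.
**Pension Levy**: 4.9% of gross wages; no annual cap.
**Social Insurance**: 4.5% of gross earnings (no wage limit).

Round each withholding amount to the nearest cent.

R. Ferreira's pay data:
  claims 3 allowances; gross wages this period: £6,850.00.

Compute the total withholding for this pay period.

State Income Tax: taxable = £6,850.00 − 3×£160.00 = £6,370.00
  £413.60 + 19.27% × (£6,370.00 − £4,000.00) = £413.60 + 19.27% × £2,370.00 = £870.30
Workforce Levy: 7.2% × £6,850.00 = £493.20
Pension Levy: 4.9% × £6,850.00 = £335.65
Social Insurance: 4.5% × £6,850.00 = £308.25
Total: £870.30 + £493.20 + £335.65 + £308.25 = £2,007.40

£2,007.40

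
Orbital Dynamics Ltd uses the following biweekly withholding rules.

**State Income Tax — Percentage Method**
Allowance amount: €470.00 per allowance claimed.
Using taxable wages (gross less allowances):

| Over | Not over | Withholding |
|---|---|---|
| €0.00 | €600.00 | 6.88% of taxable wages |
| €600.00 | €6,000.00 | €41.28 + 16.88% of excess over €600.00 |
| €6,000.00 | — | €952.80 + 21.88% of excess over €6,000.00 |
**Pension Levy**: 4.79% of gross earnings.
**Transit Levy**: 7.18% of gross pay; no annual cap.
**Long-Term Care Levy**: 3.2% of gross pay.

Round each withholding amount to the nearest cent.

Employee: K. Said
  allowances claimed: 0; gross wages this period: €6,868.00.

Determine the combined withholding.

€2,184.60

State Income Tax: taxable = €6,868.00
  €952.80 + 21.88% × (€6,868.00 − €6,000.00) = €952.80 + 21.88% × €868.00 = €1,142.72
Pension Levy: 4.79% × €6,868.00 = €328.98
Transit Levy: 7.18% × €6,868.00 = €493.12
Long-Term Care Levy: 3.2% × €6,868.00 = €219.78
Total: €1,142.72 + €328.98 + €493.12 + €219.78 = €2,184.60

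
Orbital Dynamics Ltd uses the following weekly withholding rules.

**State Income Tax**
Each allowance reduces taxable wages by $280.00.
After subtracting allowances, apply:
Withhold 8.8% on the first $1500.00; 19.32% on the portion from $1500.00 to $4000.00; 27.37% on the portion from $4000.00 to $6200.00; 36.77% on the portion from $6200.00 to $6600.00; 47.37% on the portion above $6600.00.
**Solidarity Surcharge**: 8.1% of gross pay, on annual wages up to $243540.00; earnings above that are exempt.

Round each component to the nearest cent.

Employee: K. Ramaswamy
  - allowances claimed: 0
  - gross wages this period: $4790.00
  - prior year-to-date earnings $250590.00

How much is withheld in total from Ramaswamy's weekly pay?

$831.22

State Income Tax: taxable = $4790.00
  $615.00 + 27.37% × ($4790.00 − $4000.00) = $615.00 + 27.37% × $790.00 = $831.22
Solidarity Surcharge: YTD $250590.00 ≥ cap $243540.00 → $0.00
Total: $831.22 + $0.00 = $831.22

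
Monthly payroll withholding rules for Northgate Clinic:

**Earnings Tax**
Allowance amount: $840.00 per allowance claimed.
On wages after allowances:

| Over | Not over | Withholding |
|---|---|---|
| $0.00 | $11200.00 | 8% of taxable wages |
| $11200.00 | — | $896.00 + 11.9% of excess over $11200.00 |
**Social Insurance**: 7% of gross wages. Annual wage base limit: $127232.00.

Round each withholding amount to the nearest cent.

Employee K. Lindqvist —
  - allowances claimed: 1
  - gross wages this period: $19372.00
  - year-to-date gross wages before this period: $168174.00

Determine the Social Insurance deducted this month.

$0.00

Social Insurance: YTD $168174.00 ≥ cap $127232.00 → $0.00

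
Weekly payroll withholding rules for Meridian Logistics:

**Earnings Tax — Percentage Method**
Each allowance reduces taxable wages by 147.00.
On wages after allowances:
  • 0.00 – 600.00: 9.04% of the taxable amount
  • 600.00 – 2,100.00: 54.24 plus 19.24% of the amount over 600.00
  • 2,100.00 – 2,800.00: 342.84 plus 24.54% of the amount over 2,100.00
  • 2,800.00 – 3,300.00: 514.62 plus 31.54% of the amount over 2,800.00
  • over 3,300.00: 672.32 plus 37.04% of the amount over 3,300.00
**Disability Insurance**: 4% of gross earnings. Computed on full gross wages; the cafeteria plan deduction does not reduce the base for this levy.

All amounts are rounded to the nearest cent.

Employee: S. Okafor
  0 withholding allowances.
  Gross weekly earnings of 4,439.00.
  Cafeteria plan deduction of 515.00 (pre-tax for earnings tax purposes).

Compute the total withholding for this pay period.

1,081.01

Earnings Tax: taxable = 4,439.00 − 515.00 = 3,924.00
  672.32 + 37.04% × (3,924.00 − 3,300.00) = 672.32 + 37.04% × 624.00 = 903.45
Disability Insurance: 4% × 4,439.00 = 177.56
Total: 903.45 + 177.56 = 1,081.01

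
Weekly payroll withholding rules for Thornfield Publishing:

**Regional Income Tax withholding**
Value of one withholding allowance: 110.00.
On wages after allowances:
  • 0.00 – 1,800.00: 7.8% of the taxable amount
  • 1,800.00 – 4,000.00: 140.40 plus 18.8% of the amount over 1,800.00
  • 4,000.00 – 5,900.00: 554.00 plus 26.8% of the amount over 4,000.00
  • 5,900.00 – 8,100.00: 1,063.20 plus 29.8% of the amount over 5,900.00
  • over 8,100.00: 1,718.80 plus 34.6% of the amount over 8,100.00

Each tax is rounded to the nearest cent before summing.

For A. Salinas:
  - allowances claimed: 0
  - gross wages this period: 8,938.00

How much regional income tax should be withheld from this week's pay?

Regional Income Tax: taxable = 8,938.00
  1,718.80 + 34.6% × (8,938.00 − 8,100.00) = 1,718.80 + 34.6% × 838.00 = 2,008.75

2,008.75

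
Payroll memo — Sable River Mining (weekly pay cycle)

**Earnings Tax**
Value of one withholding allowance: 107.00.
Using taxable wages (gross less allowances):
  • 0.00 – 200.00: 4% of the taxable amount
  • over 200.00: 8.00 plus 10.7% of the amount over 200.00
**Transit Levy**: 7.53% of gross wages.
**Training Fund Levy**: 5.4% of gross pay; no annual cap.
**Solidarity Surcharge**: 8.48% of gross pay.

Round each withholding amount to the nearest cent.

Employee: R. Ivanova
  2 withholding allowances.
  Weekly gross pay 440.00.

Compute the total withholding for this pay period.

104.98

Earnings Tax: taxable = 440.00 − 2×107.00 = 226.00
  8.00 + 10.7% × (226.00 − 200.00) = 8.00 + 10.7% × 26.00 = 10.78
Transit Levy: 7.53% × 440.00 = 33.13
Training Fund Levy: 5.4% × 440.00 = 23.76
Solidarity Surcharge: 8.48% × 440.00 = 37.31
Total: 10.78 + 33.13 + 23.76 + 37.31 = 104.98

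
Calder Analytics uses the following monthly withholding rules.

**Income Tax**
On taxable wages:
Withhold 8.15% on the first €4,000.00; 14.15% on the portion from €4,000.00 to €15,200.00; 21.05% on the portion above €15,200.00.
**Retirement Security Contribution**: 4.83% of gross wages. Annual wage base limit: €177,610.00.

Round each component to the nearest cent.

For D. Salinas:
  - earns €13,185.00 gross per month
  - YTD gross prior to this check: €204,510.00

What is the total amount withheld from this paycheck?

€1,625.68

Income Tax: taxable = €13,185.00
  €326.00 + 14.15% × (€13,185.00 − €4,000.00) = €326.00 + 14.15% × €9,185.00 = €1,625.68
Retirement Security Contribution: YTD €204,510.00 ≥ cap €177,610.00 → €0.00
Total: €1,625.68 + €0.00 = €1,625.68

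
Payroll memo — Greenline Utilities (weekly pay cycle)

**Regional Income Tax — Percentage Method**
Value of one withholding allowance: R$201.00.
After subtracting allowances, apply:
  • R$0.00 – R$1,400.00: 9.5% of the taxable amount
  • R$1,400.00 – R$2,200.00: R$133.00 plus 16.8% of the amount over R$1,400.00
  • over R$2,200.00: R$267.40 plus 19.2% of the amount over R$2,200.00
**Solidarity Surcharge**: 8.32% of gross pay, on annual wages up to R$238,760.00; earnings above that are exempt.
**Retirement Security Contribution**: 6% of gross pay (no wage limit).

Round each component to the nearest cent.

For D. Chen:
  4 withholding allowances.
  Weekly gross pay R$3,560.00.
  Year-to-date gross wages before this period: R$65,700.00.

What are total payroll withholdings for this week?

R$883.94

Regional Income Tax: taxable = R$3,560.00 − 4×R$201.00 = R$2,756.00
  R$267.40 + 19.2% × (R$2,756.00 − R$2,200.00) = R$267.40 + 19.2% × R$556.00 = R$374.15
Solidarity Surcharge: 8.32% × R$3,560.00 = R$296.19
Retirement Security Contribution: 6% × R$3,560.00 = R$213.60
Total: R$374.15 + R$296.19 + R$213.60 = R$883.94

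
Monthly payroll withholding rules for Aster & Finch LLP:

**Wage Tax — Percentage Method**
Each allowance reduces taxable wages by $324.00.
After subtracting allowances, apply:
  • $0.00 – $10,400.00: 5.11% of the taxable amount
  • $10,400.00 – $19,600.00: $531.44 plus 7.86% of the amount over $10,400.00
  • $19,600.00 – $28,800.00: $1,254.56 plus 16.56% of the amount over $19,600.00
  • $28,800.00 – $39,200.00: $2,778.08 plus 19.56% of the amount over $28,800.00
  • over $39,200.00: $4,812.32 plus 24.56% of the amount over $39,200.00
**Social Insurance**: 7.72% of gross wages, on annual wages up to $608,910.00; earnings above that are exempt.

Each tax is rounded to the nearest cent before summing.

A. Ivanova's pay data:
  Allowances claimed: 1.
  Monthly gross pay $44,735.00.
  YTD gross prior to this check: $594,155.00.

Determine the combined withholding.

Wage Tax: taxable = $44,735.00 − 1×$324.00 = $44,411.00
  $4,812.32 + 24.56% × ($44,411.00 − $39,200.00) = $4,812.32 + 24.56% × $5,211.00 = $6,092.14
Social Insurance: cap $608,910.00 − YTD $594,155.00 = $14,755.00 subject; 7.72% × $14,755.00 = $1,139.09
Total: $6,092.14 + $1,139.09 = $7,231.23

$7,231.23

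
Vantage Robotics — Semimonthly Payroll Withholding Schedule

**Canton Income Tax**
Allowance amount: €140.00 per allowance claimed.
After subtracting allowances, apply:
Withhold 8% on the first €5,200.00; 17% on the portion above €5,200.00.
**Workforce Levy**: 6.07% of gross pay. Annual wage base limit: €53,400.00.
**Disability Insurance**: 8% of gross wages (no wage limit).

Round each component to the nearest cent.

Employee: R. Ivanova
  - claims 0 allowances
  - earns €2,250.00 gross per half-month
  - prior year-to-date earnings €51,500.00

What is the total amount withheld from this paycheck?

€475.33

Canton Income Tax: taxable = €2,250.00
  8% × €2,250.00 = €180.00
Workforce Levy: cap €53,400.00 − YTD €51,500.00 = €1,900.00 subject; 6.07% × €1,900.00 = €115.33
Disability Insurance: 8% × €2,250.00 = €180.00
Total: €180.00 + €115.33 + €180.00 = €475.33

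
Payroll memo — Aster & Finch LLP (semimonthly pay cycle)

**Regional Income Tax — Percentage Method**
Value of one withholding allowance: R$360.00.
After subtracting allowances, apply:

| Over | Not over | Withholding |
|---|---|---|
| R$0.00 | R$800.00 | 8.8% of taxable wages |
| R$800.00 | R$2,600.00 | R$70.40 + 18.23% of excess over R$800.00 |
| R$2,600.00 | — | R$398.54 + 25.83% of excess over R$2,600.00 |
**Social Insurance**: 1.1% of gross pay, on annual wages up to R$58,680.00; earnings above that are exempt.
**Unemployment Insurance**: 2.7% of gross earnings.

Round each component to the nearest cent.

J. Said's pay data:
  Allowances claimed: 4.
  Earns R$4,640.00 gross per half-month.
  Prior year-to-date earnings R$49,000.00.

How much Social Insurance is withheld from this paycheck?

Social Insurance: 1.1% × R$4,640.00 = R$51.04

R$51.04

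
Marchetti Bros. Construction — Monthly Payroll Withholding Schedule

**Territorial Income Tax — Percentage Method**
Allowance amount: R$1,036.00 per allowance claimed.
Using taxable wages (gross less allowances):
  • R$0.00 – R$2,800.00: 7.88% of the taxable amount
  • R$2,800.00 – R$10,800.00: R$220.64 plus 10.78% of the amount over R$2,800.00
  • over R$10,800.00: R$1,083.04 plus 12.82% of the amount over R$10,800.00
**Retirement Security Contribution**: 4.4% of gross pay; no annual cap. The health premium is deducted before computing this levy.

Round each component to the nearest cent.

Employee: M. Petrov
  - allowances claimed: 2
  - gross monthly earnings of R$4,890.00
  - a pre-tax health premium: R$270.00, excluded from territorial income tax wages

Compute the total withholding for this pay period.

R$404.06

Territorial Income Tax: taxable = R$4,890.00 − R$270.00 − 2×R$1,036.00 = R$2,548.00
  7.88% × R$2,548.00 = R$200.78
Retirement Security Contribution: 4.4% × R$4,620.00 = R$203.28
Total: R$200.78 + R$203.28 = R$404.06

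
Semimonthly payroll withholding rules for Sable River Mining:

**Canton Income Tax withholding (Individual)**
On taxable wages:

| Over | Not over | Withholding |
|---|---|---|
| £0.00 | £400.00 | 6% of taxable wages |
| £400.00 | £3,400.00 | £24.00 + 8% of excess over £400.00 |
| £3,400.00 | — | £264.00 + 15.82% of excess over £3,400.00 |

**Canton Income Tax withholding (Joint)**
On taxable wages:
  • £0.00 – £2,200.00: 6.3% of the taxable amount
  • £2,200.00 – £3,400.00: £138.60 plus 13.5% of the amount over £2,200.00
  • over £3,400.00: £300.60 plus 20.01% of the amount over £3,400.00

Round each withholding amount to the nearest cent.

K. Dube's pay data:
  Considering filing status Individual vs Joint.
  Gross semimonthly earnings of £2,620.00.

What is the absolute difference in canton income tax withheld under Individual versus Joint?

£6.30

Canton Income Tax (Individual): taxable = £2,620.00
  £24.00 + 8% × (£2,620.00 − £400.00) = £24.00 + 8% × £2,220.00 = £201.60
Canton Income Tax (Joint): taxable = £2,620.00
  £138.60 + 13.5% × (£2,620.00 − £2,200.00) = £138.60 + 13.5% × £420.00 = £195.30
Difference: |£201.60 − £195.30| = £6.30 (higher under Individual)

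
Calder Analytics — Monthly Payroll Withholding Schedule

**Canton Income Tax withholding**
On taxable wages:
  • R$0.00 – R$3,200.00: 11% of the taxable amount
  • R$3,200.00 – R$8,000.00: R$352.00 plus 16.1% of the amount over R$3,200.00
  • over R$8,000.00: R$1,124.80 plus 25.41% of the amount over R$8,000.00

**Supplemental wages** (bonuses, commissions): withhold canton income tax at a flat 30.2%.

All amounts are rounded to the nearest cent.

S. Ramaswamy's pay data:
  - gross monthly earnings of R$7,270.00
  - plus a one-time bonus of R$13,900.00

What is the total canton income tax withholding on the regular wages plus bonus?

R$5,205.07

Canton Income Tax: taxable = R$7,270.00
  R$352.00 + 16.1% × (R$7,270.00 − R$3,200.00) = R$352.00 + 16.1% × R$4,070.00 = R$1,007.27
Supplemental (30.2% flat on bonus): 30.2% × R$13,900.00 = R$4,197.80
Total canton income tax: R$1,007.27 + R$4,197.80 = R$5,205.07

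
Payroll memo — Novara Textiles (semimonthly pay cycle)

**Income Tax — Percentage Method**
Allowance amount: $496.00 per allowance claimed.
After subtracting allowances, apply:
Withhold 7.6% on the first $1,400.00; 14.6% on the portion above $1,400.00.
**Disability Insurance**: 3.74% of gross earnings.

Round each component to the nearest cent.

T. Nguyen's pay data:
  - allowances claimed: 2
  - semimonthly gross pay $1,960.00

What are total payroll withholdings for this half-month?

$146.87

Income Tax: taxable = $1,960.00 − 2×$496.00 = $968.00
  7.6% × $968.00 = $73.57
Disability Insurance: 3.74% × $1,960.00 = $73.30
Total: $73.57 + $73.30 = $146.87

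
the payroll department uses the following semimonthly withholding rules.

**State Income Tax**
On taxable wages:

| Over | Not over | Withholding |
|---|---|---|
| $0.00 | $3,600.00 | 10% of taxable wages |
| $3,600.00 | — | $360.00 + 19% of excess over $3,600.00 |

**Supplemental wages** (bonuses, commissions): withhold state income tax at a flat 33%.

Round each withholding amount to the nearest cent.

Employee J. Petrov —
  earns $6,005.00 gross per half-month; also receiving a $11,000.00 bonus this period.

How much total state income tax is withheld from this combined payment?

$4,446.95

State Income Tax: taxable = $6,005.00
  $360.00 + 19% × ($6,005.00 − $3,600.00) = $360.00 + 19% × $2,405.00 = $816.95
Supplemental (33% flat on bonus): 33% × $11,000.00 = $3,630.00
Total state income tax: $816.95 + $3,630.00 = $4,446.95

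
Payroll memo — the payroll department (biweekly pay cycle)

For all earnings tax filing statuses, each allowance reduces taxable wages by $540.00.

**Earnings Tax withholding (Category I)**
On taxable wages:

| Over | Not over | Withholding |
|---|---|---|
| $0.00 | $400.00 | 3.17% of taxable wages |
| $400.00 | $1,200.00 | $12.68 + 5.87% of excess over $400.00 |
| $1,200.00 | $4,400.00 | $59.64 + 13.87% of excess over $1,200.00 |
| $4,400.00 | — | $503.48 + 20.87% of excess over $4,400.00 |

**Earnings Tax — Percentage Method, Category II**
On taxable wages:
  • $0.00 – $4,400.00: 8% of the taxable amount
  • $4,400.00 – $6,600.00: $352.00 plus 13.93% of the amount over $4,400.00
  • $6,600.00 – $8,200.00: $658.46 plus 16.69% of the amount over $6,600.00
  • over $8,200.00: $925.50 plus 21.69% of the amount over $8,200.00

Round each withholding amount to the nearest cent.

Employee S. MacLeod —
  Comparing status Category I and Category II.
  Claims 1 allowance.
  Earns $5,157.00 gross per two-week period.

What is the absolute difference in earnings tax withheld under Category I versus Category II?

Earnings Tax (Category I): taxable = $5,157.00 − 1×$540.00 = $4,617.00
  $503.48 + 20.87% × ($4,617.00 − $4,400.00) = $503.48 + 20.87% × $217.00 = $548.77
Earnings Tax (Category II): taxable = $5,157.00 − 1×$540.00 = $4,617.00
  $352.00 + 13.93% × ($4,617.00 − $4,400.00) = $352.00 + 13.93% × $217.00 = $382.23
Difference: |$548.77 − $382.23| = $166.54 (higher under Category I)

$166.54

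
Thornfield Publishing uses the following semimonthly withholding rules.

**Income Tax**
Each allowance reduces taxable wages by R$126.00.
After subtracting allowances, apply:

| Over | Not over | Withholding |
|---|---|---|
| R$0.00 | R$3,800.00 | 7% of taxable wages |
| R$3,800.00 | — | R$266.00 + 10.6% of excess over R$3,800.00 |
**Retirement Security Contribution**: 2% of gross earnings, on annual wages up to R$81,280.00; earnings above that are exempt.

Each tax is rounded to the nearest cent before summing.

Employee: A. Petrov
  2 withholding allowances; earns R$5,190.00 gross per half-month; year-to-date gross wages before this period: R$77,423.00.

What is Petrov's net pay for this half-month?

Income Tax: taxable = R$5,190.00 − 2×R$126.00 = R$4,938.00
  R$266.00 + 10.6% × (R$4,938.00 − R$3,800.00) = R$266.00 + 10.6% × R$1,138.00 = R$386.63
Retirement Security Contribution: cap R$81,280.00 − YTD R$77,423.00 = R$3,857.00 subject; 2% × R$3,857.00 = R$77.14
Total withheld: R$386.63 + R$77.14 = R$463.77
Net pay: R$5,190.00 − R$463.77 = R$4,726.23

R$4,726.23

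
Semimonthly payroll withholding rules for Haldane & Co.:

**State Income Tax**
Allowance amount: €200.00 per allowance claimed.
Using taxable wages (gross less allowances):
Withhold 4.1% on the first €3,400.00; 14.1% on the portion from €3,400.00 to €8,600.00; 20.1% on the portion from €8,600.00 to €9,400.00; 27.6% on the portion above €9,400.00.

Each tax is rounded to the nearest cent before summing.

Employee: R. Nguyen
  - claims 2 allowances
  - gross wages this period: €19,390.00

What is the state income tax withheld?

State Income Tax: taxable = €19,390.00 − 2×€200.00 = €18,990.00
  €1,033.40 + 27.6% × (€18,990.00 − €9,400.00) = €1,033.40 + 27.6% × €9,590.00 = €3,680.24

€3,680.24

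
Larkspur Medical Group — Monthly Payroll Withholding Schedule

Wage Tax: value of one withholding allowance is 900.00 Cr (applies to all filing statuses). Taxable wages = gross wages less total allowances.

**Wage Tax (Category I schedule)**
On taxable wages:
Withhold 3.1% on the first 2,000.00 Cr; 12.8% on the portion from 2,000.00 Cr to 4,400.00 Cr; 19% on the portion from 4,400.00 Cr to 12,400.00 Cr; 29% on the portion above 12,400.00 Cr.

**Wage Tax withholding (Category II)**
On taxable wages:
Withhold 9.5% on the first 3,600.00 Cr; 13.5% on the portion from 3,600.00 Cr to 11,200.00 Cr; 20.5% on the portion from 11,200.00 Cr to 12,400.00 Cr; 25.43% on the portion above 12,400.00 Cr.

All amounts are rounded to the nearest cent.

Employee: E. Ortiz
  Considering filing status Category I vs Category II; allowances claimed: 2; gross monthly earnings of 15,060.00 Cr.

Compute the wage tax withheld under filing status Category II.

Wage Tax (Category II): taxable = 15,060.00 Cr − 2×900.00 Cr = 13,260.00 Cr
  1,614.00 Cr + 25.43% × (13,260.00 Cr − 12,400.00 Cr) = 1,614.00 Cr + 25.43% × 860.00 Cr = 1,832.70 Cr

1,832.70 Cr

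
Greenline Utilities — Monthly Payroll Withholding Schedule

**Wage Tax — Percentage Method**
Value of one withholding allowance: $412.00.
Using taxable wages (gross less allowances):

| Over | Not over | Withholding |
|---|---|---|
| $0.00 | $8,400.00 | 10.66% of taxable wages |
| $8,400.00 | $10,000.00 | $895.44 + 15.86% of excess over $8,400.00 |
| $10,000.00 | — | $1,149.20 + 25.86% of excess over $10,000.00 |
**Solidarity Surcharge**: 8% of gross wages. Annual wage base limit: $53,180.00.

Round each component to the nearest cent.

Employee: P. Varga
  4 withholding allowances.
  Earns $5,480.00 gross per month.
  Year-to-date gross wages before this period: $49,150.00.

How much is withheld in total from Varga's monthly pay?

Wage Tax: taxable = $5,480.00 − 4×$412.00 = $3,832.00
  10.66% × $3,832.00 = $408.49
Solidarity Surcharge: cap $53,180.00 − YTD $49,150.00 = $4,030.00 subject; 8% × $4,030.00 = $322.40
Total: $408.49 + $322.40 = $730.89

$730.89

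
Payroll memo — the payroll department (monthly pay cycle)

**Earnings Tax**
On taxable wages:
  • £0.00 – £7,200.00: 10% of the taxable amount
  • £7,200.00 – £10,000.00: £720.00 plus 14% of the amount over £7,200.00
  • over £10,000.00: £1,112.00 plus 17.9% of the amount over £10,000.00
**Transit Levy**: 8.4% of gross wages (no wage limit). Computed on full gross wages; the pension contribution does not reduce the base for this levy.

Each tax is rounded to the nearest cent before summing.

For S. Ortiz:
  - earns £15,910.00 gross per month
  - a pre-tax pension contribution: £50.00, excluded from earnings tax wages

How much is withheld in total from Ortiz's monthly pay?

Earnings Tax: taxable = £15,910.00 − £50.00 = £15,860.00
  £1,112.00 + 17.9% × (£15,860.00 − £10,000.00) = £1,112.00 + 17.9% × £5,860.00 = £2,160.94
Transit Levy: 8.4% × £15,910.00 = £1,336.44
Total: £2,160.94 + £1,336.44 = £3,497.38

£3,497.38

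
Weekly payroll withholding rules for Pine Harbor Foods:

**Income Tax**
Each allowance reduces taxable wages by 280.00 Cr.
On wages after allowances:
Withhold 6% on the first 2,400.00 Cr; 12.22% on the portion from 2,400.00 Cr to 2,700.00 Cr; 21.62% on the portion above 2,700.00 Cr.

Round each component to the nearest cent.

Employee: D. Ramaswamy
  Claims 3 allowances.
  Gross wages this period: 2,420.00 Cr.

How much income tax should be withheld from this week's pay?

94.80 Cr

Income Tax: taxable = 2,420.00 Cr − 3×280.00 Cr = 1,580.00 Cr
  6% × 1,580.00 Cr = 94.80 Cr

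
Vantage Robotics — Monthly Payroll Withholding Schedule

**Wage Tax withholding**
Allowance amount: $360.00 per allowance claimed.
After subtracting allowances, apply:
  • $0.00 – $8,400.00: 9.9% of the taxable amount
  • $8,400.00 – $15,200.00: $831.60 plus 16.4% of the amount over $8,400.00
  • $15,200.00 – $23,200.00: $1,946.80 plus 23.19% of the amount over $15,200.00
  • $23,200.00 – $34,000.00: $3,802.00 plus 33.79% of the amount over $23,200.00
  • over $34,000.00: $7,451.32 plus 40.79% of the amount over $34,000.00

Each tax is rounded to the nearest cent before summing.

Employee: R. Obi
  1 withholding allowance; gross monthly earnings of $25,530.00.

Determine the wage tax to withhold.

$4,467.66

Wage Tax: taxable = $25,530.00 − 1×$360.00 = $25,170.00
  $3,802.00 + 33.79% × ($25,170.00 − $23,200.00) = $3,802.00 + 33.79% × $1,970.00 = $4,467.66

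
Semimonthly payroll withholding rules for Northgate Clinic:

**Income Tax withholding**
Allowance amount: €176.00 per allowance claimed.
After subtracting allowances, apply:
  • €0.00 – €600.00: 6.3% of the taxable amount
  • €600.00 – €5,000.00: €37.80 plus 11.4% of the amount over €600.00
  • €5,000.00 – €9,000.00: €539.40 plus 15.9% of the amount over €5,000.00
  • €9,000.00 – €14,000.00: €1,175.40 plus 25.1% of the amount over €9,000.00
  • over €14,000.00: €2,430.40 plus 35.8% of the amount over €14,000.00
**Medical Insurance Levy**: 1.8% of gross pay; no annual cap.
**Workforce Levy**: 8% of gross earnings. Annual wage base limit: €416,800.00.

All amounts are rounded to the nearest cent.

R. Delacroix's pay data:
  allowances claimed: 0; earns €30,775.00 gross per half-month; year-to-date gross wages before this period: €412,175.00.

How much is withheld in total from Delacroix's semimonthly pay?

Income Tax: taxable = €30,775.00
  €2,430.40 + 35.8% × (€30,775.00 − €14,000.00) = €2,430.40 + 35.8% × €16,775.00 = €8,435.85
Medical Insurance Levy: 1.8% × €30,775.00 = €553.95
Workforce Levy: cap €416,800.00 − YTD €412,175.00 = €4,625.00 subject; 8% × €4,625.00 = €370.00
Total: €8,435.85 + €553.95 + €370.00 = €9,359.80

€9,359.80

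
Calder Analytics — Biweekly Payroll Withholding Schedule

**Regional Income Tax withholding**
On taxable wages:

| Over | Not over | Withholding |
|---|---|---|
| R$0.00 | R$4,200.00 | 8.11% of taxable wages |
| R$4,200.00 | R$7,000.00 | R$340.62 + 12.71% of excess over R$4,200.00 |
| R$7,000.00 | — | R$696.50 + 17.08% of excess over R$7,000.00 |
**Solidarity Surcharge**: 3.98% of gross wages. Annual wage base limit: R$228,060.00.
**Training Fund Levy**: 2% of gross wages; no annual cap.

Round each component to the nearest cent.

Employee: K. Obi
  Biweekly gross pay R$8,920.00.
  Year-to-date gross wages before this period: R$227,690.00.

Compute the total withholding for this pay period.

R$1,217.57

Regional Income Tax: taxable = R$8,920.00
  R$696.50 + 17.08% × (R$8,920.00 − R$7,000.00) = R$696.50 + 17.08% × R$1,920.00 = R$1,024.44
Solidarity Surcharge: cap R$228,060.00 − YTD R$227,690.00 = R$370.00 subject; 3.98% × R$370.00 = R$14.73
Training Fund Levy: 2% × R$8,920.00 = R$178.40
Total: R$1,024.44 + R$14.73 + R$178.40 = R$1,217.57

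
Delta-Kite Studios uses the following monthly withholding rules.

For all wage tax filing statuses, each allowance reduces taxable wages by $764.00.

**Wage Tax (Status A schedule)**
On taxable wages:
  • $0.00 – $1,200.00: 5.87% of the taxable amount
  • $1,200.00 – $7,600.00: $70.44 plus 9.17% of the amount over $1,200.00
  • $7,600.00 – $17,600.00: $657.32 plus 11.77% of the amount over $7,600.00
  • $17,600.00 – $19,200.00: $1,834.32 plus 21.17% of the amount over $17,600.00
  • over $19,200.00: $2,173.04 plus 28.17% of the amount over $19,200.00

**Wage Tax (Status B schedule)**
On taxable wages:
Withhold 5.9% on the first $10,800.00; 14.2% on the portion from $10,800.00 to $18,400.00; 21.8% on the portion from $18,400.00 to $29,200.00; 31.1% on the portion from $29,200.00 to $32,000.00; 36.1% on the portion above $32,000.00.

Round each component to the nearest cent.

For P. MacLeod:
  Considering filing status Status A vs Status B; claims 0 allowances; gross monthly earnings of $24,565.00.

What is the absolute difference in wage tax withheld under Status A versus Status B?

Wage Tax (Status A): taxable = $24,565.00
  $2,173.04 + 28.17% × ($24,565.00 − $19,200.00) = $2,173.04 + 28.17% × $5,365.00 = $3,684.36
Wage Tax (Status B): taxable = $24,565.00
  $1,716.40 + 21.8% × ($24,565.00 − $18,400.00) = $1,716.40 + 21.8% × $6,165.00 = $3,060.37
Difference: |$3,684.36 − $3,060.37| = $623.99 (higher under Status A)

$623.99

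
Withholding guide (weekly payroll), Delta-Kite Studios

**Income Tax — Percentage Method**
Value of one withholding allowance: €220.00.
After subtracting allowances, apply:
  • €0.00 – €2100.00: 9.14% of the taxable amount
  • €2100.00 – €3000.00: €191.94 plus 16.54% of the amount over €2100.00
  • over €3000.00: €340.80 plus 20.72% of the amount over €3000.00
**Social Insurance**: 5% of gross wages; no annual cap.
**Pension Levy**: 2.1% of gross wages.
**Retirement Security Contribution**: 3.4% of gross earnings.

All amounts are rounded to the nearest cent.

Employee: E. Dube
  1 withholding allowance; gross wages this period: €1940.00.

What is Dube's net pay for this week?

€1579.09

Income Tax: taxable = €1940.00 − 1×€220.00 = €1720.00
  9.14% × €1720.00 = €157.21
Social Insurance: 5% × €1940.00 = €97.00
Pension Levy: 2.1% × €1940.00 = €40.74
Retirement Security Contribution: 3.4% × €1940.00 = €65.96
Total withheld: €157.21 + €97.00 + €40.74 + €65.96 = €360.91
Net pay: €1940.00 − €360.91 = €1579.09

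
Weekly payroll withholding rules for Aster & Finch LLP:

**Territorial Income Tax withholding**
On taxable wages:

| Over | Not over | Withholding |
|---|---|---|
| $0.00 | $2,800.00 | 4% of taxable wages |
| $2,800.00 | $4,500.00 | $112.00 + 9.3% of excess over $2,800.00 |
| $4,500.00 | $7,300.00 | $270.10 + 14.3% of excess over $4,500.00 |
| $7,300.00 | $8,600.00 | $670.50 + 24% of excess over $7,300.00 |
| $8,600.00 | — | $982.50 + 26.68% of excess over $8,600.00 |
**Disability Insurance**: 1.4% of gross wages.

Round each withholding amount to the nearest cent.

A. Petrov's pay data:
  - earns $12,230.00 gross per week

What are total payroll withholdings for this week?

$2,122.20

Territorial Income Tax: taxable = $12,230.00
  $982.50 + 26.68% × ($12,230.00 − $8,600.00) = $982.50 + 26.68% × $3,630.00 = $1,950.98
Disability Insurance: 1.4% × $12,230.00 = $171.22
Total: $1,950.98 + $171.22 = $2,122.20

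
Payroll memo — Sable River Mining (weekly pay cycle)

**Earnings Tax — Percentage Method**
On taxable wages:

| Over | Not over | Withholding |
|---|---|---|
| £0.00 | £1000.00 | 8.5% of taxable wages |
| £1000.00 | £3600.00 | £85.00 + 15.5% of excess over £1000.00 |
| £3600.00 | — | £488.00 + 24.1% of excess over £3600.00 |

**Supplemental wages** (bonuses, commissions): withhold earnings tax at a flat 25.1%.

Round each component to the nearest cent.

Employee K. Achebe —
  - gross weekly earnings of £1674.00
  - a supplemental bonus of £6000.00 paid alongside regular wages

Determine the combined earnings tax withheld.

Earnings Tax: taxable = £1674.00
  £85.00 + 15.5% × (£1674.00 − £1000.00) = £85.00 + 15.5% × £674.00 = £189.47
Supplemental (25.1% flat on bonus): 25.1% × £6000.00 = £1506.00
Total earnings tax: £189.47 + £1506.00 = £1695.47

£1695.47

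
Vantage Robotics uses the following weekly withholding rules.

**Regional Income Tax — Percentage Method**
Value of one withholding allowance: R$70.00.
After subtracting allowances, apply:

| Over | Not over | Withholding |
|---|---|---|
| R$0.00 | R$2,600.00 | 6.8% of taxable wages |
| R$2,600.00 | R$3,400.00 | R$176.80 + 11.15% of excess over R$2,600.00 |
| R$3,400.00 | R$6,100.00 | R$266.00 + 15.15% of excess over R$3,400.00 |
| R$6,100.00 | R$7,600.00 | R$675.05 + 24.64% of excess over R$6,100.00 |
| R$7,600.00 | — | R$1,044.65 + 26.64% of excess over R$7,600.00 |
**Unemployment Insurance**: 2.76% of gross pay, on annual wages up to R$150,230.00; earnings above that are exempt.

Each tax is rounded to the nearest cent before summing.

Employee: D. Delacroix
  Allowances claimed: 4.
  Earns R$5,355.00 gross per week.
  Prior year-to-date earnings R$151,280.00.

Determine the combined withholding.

R$519.76

Regional Income Tax: taxable = R$5,355.00 − 4×R$70.00 = R$5,075.00
  R$266.00 + 15.15% × (R$5,075.00 − R$3,400.00) = R$266.00 + 15.15% × R$1,675.00 = R$519.76
Unemployment Insurance: YTD R$151,280.00 ≥ cap R$150,230.00 → R$0.00
Total: R$519.76 + R$0.00 = R$519.76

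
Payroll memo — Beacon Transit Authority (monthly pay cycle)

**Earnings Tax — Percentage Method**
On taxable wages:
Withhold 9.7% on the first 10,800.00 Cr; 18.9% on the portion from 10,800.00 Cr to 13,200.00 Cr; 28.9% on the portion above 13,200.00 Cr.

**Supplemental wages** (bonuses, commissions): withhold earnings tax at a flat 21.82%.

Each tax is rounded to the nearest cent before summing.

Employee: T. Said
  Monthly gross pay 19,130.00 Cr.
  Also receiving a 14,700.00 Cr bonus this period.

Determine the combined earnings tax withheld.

Earnings Tax: taxable = 19,130.00 Cr
  1,501.20 Cr + 28.9% × (19,130.00 Cr − 13,200.00 Cr) = 1,501.20 Cr + 28.9% × 5,930.00 Cr = 3,214.97 Cr
Supplemental (21.82% flat on bonus): 21.82% × 14,700.00 Cr = 3,207.54 Cr
Total earnings tax: 3,214.97 Cr + 3,207.54 Cr = 6,422.51 Cr

6,422.51 Cr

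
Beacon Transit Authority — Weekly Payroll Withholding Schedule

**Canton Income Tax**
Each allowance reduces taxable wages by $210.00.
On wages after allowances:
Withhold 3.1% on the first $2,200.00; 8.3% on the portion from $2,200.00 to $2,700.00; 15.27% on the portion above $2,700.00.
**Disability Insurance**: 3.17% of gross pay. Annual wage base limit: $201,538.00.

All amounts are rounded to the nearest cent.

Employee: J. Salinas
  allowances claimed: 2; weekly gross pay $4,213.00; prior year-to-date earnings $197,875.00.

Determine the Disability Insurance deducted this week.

Disability Insurance: cap $201,538.00 − YTD $197,875.00 = $3,663.00 subject; 3.17% × $3,663.00 = $116.12

$116.12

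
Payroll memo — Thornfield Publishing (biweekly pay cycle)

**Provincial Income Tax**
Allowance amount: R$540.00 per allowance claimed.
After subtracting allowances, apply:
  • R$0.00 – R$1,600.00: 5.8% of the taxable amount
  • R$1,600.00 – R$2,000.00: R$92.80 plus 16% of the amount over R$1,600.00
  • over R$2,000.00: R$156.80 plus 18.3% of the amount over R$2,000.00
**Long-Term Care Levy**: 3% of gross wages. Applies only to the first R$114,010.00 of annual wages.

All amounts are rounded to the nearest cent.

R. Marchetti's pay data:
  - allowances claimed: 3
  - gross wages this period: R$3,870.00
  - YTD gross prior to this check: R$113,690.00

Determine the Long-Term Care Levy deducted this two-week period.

R$9.60

Long-Term Care Levy: cap R$114,010.00 − YTD R$113,690.00 = R$320.00 subject; 3% × R$320.00 = R$9.60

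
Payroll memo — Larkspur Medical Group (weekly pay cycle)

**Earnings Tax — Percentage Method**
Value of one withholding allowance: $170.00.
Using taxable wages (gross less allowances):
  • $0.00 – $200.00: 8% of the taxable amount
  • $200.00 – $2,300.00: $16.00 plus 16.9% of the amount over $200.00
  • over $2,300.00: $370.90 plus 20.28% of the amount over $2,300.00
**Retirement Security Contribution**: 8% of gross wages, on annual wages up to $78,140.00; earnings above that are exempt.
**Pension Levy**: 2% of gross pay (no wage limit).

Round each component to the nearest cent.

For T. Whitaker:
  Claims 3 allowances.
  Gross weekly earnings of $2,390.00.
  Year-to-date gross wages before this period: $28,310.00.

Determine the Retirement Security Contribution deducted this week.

Retirement Security Contribution: 8% × $2,390.00 = $191.20

$191.20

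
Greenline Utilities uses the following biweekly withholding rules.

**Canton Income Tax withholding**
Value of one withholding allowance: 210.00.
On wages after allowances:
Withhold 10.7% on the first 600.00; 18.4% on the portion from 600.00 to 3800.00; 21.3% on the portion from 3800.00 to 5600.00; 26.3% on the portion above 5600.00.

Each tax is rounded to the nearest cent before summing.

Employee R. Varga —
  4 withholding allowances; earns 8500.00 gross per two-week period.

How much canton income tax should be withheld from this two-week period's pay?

1578.18

Canton Income Tax: taxable = 8500.00 − 4×210.00 = 7660.00
  1036.40 + 26.3% × (7660.00 − 5600.00) = 1036.40 + 26.3% × 2060.00 = 1578.18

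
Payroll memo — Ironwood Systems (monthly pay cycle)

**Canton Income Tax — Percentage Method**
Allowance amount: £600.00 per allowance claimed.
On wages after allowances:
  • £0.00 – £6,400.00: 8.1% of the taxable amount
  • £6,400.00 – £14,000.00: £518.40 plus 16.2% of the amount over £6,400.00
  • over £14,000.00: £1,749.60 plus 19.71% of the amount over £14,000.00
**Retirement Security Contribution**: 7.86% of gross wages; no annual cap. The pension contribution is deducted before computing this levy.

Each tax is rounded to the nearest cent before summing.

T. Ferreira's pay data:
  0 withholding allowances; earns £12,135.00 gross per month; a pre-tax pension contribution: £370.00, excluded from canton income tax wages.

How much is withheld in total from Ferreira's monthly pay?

£2,312.26

Canton Income Tax: taxable = £12,135.00 − £370.00 = £11,765.00
  £518.40 + 16.2% × (£11,765.00 − £6,400.00) = £518.40 + 16.2% × £5,365.00 = £1,387.53
Retirement Security Contribution: 7.86% × £11,765.00 = £924.73
Total: £1,387.53 + £924.73 = £2,312.26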